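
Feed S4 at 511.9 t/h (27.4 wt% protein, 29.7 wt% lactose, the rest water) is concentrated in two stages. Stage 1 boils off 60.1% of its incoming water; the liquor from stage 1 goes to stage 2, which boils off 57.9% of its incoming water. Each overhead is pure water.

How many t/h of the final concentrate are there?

329.2 t/h

water in feed = 511.9×0.429 = 219.61 t/h.
After stage 1: water left = (1−0.601)×219.61 = 87.622; stream total = 379.92 t/h.
After stage 2: water left = (1−0.579)×87.622 = 36.889; final concentrate = 329.18 t/h.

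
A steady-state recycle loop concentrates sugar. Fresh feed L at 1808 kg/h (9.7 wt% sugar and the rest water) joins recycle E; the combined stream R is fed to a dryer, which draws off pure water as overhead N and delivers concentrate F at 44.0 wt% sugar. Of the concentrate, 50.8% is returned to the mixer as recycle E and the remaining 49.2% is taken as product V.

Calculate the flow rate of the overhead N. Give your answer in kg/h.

Overall sugar balance (none leaves overhead): sugar in fresh feed = sugar in product, i.e. 1808×0.097 = (1−0.508)·F·0.440.
F = 175.38/(0.440×0.492) = 810.13 kg/h.
Recycle E = 0.508×810.13 = 411.54 kg/h.
Combined feed R = 1808 + 411.54 = 2219.5 kg/h.
Overhead N = R − F = 2219.5 − 810.13 = 1409.4 kg/h.

1409 kg/h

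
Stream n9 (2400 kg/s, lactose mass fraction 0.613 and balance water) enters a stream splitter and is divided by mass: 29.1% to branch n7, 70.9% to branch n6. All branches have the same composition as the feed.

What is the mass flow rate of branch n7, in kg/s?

698.4 kg/s

Branch n7 flow = 0.291×2400 = 698.4 kg/s.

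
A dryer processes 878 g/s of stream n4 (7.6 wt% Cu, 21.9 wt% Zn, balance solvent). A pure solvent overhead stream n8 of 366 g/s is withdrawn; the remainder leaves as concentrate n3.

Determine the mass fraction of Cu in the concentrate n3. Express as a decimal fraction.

Cu is not removed: 878×0.076 = 66.728 g/s of Cu enters n3.
Concentrate = 878 − 366 = 512 g/s.
Mass fraction = 66.728/512 = 0.130.

0.130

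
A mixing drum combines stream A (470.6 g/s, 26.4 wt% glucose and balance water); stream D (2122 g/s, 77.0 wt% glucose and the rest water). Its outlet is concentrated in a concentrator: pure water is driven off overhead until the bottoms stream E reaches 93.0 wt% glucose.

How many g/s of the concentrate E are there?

1891 g/s

glucose entering = 470.6×0.264 + 2122×0.770 = 1758.2 g/s.
All glucose reports to E, so E = 1758.2/0.930 = 1890.5 g/s.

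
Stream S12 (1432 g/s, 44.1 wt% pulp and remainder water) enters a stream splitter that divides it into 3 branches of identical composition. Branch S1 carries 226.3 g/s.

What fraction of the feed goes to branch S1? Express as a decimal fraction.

0.158

Fraction to S1 = 226.3/1432 = 0.1580.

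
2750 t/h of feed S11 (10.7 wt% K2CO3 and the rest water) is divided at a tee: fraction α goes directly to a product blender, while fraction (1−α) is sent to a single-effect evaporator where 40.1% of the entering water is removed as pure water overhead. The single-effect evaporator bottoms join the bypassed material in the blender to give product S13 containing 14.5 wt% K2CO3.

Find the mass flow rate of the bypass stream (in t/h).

737.4 t/h

All 2750×0.107 = 294.25 t/h of K2CO3 reaches S13, so S13 = 294.25/0.145 = 2029.3 t/h and vapour = 720.69 t/h.
The evaporator receives (1−α)·2750 of feed at 0.893 water and removes 0.401 of that water:
0.401×0.893×(1−α)×2750 = 720.69
(1−α) = 720.69/984.76 = 0.7318;  α = 0.2682.
Bypass flow = 0.2682×2750 = 737.42 t/h.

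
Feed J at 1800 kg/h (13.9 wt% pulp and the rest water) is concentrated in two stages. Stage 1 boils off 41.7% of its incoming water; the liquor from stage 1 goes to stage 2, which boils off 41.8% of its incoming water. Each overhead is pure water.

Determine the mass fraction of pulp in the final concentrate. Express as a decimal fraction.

0.322

water in feed = 1800×0.861 = 1549.8 kg/h.
After stage 1: water left = (1−0.417)×1549.8 = 903.53; stream total = 1153.7 kg/h.
After stage 2: water left = (1−0.418)×903.53 = 525.86; final concentrate = 776.06 kg/h.
pulp fraction = 250.2/776.06 = 0.322.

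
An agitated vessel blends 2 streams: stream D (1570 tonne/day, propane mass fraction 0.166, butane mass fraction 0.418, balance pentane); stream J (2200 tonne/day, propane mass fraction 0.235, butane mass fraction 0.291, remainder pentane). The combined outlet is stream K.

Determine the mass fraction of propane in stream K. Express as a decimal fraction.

Total flow out = 1570 + 2200 = 3770 tonne/day.
propane in = 1570×0.166 + 2200×0.235 = 777.62 tonne/day.
propane mass fraction in K = 777.62/3770 = 0.206.

0.206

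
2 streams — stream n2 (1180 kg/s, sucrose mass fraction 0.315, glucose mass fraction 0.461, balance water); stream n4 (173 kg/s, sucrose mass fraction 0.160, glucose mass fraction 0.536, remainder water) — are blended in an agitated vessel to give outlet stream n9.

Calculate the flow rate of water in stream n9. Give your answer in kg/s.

water out = water in = 1180×0.224 + 173×0.304 = 316.91 kg/s.

316.9 kg/s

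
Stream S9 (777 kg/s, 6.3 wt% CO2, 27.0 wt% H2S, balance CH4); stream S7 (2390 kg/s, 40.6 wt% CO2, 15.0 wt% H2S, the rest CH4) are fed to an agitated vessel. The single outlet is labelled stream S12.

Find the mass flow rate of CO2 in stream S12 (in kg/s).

CO2 out = CO2 in = 777×0.063 + 2390×0.406 = 1019.3 kg/s.

1019 kg/s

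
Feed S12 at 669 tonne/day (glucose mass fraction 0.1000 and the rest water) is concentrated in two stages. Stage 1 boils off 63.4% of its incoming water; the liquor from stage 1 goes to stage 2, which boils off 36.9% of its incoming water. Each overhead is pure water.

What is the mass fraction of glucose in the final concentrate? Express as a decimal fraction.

0.3248

water in feed = 669×0.900 = 602.1 tonne/day.
After stage 1: water left = (1−0.634)×602.1 = 220.37; stream total = 287.27 tonne/day.
After stage 2: water left = (1−0.369)×220.37 = 139.05; final concentrate = 205.95 tonne/day.
glucose fraction = 66.9/205.95 = 0.3248.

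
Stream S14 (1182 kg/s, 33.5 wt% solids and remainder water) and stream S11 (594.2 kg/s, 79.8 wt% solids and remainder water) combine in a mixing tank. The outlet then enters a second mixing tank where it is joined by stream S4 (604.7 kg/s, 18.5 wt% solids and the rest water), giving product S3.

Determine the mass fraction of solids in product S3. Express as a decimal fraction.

0.412

Overall, product flow = 2380.9 kg/s.
solids in = 1182×0.335 + 594.2×0.798 + 604.7×0.185 = 982.01 kg/s.
solids fraction in S3 = 0.412.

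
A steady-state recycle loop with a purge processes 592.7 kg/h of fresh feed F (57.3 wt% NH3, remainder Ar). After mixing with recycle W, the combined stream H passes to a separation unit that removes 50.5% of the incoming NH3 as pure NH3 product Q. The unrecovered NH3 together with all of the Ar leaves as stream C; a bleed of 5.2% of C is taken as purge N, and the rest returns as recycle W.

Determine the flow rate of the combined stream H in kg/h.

Ar enters only via F and leaves only via the purge: 592.7×0.427 = 0.052×(Ar in C), and the separation unit passes all Ar, so Ar in H = Ar in C = 4867 kg/h.
NH3 in H: m_A = 592.7×0.573 + (1−0.052)·(1−0.505)·m_A, so m_A = 339.62/0.5307 = 639.89 kg/h.
H = 639.89 + 4867 = 5506.9 kg/h.

5507 kg/h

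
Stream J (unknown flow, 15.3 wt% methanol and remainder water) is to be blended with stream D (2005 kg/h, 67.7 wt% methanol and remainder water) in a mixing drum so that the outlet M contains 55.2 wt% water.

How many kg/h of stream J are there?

Let J be the unknown flow. Total out = 2005 + J.
water balance: 647.62 + 0.847·J = 0.552·(2005 + J)
(0.847 − 0.552)·J = 0.552×2005 − 647.62 = 459.14
J = 459.14 / 0.295 = 1556.4 kg/h

1556 kg/h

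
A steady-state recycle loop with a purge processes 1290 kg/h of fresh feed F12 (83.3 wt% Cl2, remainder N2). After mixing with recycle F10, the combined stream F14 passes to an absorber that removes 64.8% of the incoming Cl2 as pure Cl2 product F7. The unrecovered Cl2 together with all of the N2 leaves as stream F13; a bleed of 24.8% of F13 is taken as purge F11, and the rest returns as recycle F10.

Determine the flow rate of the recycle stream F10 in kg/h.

1040 kg/h

N2 enters only via F12 and leaves only via the purge: 1290×0.167 = 0.248×(N2 in F13), and the absorber passes all N2, so N2 in F14 = N2 in F13 = 868.67 kg/h.
Cl2 in F14: m_A = 1290×0.833 + (1−0.248)·(1−0.648)·m_A, so m_A = 1074.6/0.7353 = 1461.4 kg/h.
F13 = (1−0.648)×1461.4 + 868.67 = 1383.1 kg/h.
Recycle F10 = (1−0.248)×1383.1 = 1040.1 kg/h.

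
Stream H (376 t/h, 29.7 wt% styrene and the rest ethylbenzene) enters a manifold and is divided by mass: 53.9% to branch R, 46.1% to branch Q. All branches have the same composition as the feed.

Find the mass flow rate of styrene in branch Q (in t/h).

51.48 t/h

Branch Q total = 0.461×376 = 173.34 t/h.
styrene in Q = 0.297×173.34 = 51.481 t/h.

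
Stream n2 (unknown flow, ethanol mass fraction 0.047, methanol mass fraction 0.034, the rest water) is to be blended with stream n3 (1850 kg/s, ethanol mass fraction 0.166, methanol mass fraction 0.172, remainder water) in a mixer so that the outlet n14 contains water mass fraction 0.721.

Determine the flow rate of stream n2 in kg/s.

Let n2 be the unknown flow. Total out = 1850 + n2.
water balance: 1224.7 + 0.919·n2 = 0.721·(1850 + n2)
(0.919 − 0.721)·n2 = 0.721×1850 − 1224.7 = 109.15
n2 = 109.15 / 0.198 = 551.26 kg/s

551.3 kg/s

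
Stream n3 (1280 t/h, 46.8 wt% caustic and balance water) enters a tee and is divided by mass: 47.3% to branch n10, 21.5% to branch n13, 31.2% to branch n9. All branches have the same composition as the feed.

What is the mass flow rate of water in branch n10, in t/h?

322.1 t/h

Branch n10 total = 0.473×1280 = 605.44 t/h.
water in n10 = 0.532×605.44 = 322.09 t/h.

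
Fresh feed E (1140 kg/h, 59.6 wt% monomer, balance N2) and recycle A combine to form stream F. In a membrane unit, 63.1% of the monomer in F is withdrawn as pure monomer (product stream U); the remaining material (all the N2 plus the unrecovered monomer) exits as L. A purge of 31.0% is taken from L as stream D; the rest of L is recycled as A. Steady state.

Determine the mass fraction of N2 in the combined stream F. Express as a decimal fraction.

N2 enters only via E and leaves only via the purge: 1140×0.404 = 0.310×(N2 in L), and the membrane unit passes all N2, so N2 in F = N2 in L = 1485.7 kg/h.
monomer in F: m_A = 1140×0.596 + (1−0.310)·(1−0.631)·m_A, so m_A = 679.44/0.7454 = 911.52 kg/h.
F = 911.52 + 1485.7 = 2397.2 kg/h.
N2 fraction in F = 1485.7/2397.2 = 0.620.

0.620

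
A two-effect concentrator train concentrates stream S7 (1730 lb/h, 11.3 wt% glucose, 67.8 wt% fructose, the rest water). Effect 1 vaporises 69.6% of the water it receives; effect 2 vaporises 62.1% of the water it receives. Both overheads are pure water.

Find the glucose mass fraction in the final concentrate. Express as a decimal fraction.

0.139

water in feed = 1730×0.209 = 361.57 lb/h.
After stage 1: water left = (1−0.696)×361.57 = 109.92; stream total = 1478.3 lb/h.
After stage 2: water left = (1−0.621)×109.92 = 41.659; final concentrate = 1410.1 lb/h.
glucose fraction = 195.49/1410.1 = 0.139.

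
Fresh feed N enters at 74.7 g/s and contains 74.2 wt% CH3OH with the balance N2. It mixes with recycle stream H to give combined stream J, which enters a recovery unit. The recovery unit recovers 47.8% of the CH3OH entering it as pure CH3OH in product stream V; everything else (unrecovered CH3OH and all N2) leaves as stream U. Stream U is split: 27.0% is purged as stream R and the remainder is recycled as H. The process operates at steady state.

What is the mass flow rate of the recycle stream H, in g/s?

86.23 g/s

N2 enters only via N and leaves only via the purge: 74.7×0.258 = 0.270×(N2 in U), and the recovery unit passes all N2, so N2 in J = N2 in U = 71.38 g/s.
CH3OH in J: m_A = 74.7×0.742 + (1−0.270)·(1−0.478)·m_A, so m_A = 55.427/0.6189 = 89.552 g/s.
U = (1−0.478)×89.552 + 71.38 = 118.13 g/s.
Recycle H = (1−0.270)×118.13 = 86.232 g/s.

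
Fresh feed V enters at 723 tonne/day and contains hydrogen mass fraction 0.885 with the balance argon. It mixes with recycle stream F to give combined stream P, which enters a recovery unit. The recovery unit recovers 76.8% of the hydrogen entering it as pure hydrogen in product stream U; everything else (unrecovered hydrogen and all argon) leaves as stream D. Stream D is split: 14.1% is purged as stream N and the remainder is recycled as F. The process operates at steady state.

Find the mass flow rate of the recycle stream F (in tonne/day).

665.8 tonne/day

argon enters only via V and leaves only via the purge: 723×0.115 = 0.141×(argon in D), and the recovery unit passes all argon, so argon in P = argon in D = 589.68 tonne/day.
hydrogen in P: m_A = 723×0.885 + (1−0.141)·(1−0.768)·m_A, so m_A = 639.86/0.8007 = 799.11 tonne/day.
D = (1−0.768)×799.11 + 589.68 = 775.07 tonne/day.
Recycle F = (1−0.141)×775.07 = 665.79 tonne/day.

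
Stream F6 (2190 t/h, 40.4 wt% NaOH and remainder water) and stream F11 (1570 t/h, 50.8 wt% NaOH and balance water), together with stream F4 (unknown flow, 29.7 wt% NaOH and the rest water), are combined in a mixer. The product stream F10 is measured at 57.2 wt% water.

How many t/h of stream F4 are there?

557.6 t/h

Let F4 be the unknown flow. Total out = 3760 + F4.
water balance: 2077.7 + 0.703·F4 = 0.572·(3760 + F4)
(0.703 − 0.572)·F4 = 0.572×3760 − 2077.7 = 73.04
F4 = 73.04 / 0.131 = 557.56 t/h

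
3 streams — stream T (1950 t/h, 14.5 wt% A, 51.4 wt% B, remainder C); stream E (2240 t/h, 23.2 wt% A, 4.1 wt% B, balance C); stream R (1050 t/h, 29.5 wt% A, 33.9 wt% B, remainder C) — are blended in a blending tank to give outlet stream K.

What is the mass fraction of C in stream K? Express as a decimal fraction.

0.511

Total flow out = 1950 + 2240 + 1050 = 5240 t/h.
C in = 1950×0.341 + 2240×0.727 + 1050×0.366 = 2677.7 t/h.
C mass fraction in K = 2677.7/5240 = 0.511.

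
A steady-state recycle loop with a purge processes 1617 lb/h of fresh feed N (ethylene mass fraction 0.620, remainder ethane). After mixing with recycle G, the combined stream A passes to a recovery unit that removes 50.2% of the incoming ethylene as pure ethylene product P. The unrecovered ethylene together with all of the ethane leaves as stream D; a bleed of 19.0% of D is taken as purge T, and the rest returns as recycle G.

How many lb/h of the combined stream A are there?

4914 lb/h

ethane enters only via N and leaves only via the purge: 1617×0.380 = 0.190×(ethane in D), and the recovery unit passes all ethane, so ethane in A = ethane in D = 3234 lb/h.
ethylene in A: m_A = 1617×0.620 + (1−0.190)·(1−0.502)·m_A, so m_A = 1002.5/0.5966 = 1680.4 lb/h.
A = 1680.4 + 3234 = 4914.4 lb/h.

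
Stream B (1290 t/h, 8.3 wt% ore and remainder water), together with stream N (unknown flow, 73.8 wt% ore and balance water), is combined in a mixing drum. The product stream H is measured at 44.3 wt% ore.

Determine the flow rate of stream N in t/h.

1574 t/h

Let N be the unknown flow. Total out = 1290 + N.
ore balance: 107.07 + 0.738·N = 0.443·(1290 + N)
(0.738 − 0.443)·N = 0.443×1290 − 107.07 = 464.4
N = 464.4 / 0.295 = 1574.2 t/h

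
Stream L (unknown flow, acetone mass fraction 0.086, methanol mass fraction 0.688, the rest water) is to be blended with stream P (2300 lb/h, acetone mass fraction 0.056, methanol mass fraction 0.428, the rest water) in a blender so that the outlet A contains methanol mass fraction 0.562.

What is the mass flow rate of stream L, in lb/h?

Let L be the unknown flow. Total out = 2300 + L.
methanol balance: 984.4 + 0.688·L = 0.562·(2300 + L)
(0.688 − 0.562)·L = 0.562×2300 − 984.4 = 308.2
L = 308.2 / 0.126 = 2446 lb/h

2446 lb/h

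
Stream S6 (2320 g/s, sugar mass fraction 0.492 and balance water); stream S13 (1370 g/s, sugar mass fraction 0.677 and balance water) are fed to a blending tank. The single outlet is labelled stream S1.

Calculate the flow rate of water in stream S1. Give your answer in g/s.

1621 g/s

water out = water in = 2320×0.508 + 1370×0.323 = 1621.1 g/s.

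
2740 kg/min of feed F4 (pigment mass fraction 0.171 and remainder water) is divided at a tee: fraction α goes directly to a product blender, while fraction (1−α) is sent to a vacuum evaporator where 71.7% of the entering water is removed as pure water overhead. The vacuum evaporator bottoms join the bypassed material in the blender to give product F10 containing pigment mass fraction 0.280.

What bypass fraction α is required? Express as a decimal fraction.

All 2740×0.171 = 468.54 kg/min of pigment reaches F10, so F10 = 468.54/0.280 = 1673.4 kg/min and vapour = 1066.6 kg/min.
The evaporator receives (1−α)·2740 of feed at 0.829 water and removes 0.717 of that water:
0.717×0.829×(1−α)×2740 = 1066.6
(1−α) = 1066.6/1628.6 = 0.6549;  α = 0.3451.

0.345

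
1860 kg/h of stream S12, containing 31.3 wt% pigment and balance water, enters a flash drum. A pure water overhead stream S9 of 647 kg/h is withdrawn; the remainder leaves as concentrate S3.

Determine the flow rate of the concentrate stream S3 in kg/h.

Concentrate = 1860 − 647 = 1213 kg/h.

1213 kg/h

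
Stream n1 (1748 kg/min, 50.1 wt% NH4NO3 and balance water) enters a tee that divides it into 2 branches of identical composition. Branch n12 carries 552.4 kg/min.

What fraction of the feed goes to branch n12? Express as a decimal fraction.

0.316

Fraction to n12 = 552.4/1748 = 0.3160.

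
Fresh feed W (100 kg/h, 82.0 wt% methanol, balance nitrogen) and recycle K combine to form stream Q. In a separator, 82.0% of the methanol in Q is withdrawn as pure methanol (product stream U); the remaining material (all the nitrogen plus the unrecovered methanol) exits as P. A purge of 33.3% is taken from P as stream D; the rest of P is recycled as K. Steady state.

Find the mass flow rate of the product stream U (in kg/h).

methanol in Q: m_A = 100×0.820 + (1−0.333)·(1−0.820)·m_A, so m_A = 82/0.8799 = 93.188 kg/h.
Product U = 0.820×93.188 = 76.414 kg/h.

76.41 kg/h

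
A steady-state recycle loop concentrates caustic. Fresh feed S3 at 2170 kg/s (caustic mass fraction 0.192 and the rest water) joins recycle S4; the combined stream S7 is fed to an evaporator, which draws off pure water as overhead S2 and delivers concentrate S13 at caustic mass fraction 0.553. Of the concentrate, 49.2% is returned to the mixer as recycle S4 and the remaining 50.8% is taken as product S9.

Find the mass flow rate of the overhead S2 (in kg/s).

Overall caustic balance (none leaves overhead): caustic in fresh feed = caustic in product, i.e. 2170×0.192 = (1−0.492)·S13·0.553.
S13 = 416.64/(0.553×0.508) = 1483.1 kg/s.
Recycle S4 = 0.492×1483.1 = 729.69 kg/s.
Combined feed S7 = 2170 + 729.69 = 2899.7 kg/s.
Overhead S2 = S7 − S13 = 2899.7 − 1483.1 = 1416.6 kg/s.

1417 kg/s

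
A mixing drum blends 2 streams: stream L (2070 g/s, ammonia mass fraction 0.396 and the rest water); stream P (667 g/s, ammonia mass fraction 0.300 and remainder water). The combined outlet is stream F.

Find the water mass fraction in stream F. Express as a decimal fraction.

0.627

Total flow out = 2070 + 667 = 2737 g/s.
water in = 2070×0.604 + 667×0.700 = 1717.2 g/s.
water mass fraction in F = 1717.2/2737 = 0.627.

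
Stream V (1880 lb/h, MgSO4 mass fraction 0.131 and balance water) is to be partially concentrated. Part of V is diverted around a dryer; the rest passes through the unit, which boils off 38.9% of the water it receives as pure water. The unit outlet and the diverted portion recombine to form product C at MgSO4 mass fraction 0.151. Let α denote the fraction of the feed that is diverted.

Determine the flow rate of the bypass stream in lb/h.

All 1880×0.131 = 246.28 lb/h of MgSO4 reaches C, so C = 246.28/0.151 = 1631 lb/h and vapour = 249.01 lb/h.
The evaporator receives (1−α)·1880 of feed at 0.869 water and removes 0.389 of that water:
0.389×0.869×(1−α)×1880 = 249.01
(1−α) = 249.01/635.52 = 0.3918;  α = 0.6082.
Bypass flow = 0.6082×1880 = 1143.4 lb/h.

1143 lb/h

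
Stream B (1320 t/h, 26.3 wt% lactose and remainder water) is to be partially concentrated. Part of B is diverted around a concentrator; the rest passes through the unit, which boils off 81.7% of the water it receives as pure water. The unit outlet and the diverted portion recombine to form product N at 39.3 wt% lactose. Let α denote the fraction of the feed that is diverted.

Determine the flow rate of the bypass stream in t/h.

594.8 t/h

All 1320×0.263 = 347.16 t/h of lactose reaches N, so N = 347.16/0.393 = 883.36 t/h and vapour = 436.64 t/h.
The evaporator receives (1−α)·1320 of feed at 0.737 water and removes 0.817 of that water:
0.817×0.737×(1−α)×1320 = 436.64
(1−α) = 436.64/794.81 = 0.5494;  α = 0.4506.
Bypass flow = 0.4506×1320 = 594.84 t/h.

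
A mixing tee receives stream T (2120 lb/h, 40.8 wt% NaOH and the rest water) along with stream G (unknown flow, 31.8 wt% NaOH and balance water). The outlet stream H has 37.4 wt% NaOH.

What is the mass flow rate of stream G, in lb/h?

Let G be the unknown flow. Total out = 2120 + G.
NaOH balance: 864.96 + 0.318·G = 0.374·(2120 + G)
(0.318 − 0.374)·G = 0.374×2120 − 864.96 = -72.08
G = -72.08 / -0.056 = 1287.1 lb/h

1287 lb/h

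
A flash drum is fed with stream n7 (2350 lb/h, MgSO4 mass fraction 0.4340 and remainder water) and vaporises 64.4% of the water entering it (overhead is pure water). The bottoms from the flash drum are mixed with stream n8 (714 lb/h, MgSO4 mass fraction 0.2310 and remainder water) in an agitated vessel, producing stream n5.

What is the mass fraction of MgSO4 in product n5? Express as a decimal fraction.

0.5368

Vapour removed = 0.644×0.566×2350 = 856.58 lb/h; concentrate = 1493.4 lb/h.
MgSO4 reaching the mixer = 1019.9 (from concentrate) + 714×0.231 = 1184.8 lb/h.
Product flow = 1493.4 + 714 = 2207.4 lb/h; MgSO4 fraction = 0.5368.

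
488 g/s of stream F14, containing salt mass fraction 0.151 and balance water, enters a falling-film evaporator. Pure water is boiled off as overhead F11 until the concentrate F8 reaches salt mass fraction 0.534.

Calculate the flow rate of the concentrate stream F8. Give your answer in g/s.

138 g/s

salt is conserved: 488×0.151 = 73.688 g/s all reports to the concentrate.
Concentrate = 73.688/(target fraction) = 137.99 g/s.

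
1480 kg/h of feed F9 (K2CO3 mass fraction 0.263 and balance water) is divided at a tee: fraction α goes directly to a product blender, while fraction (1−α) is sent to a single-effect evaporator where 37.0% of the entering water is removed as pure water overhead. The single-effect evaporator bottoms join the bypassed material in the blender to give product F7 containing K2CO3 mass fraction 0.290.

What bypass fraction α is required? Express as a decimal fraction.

All 1480×0.263 = 389.24 kg/h of K2CO3 reaches F7, so F7 = 389.24/0.290 = 1342.2 kg/h and vapour = 137.79 kg/h.
The evaporator receives (1−α)·1480 of feed at 0.737 water and removes 0.370 of that water:
0.370×0.737×(1−α)×1480 = 137.79
(1−α) = 137.79/403.58 = 0.3414;  α = 0.6586.

0.659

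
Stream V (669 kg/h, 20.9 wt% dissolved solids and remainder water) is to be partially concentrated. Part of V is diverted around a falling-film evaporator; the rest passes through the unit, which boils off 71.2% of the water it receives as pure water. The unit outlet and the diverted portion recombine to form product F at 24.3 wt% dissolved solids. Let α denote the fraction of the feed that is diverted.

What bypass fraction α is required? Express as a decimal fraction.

All 669×0.209 = 139.82 kg/h of dissolved solids reaches F, so F = 139.82/0.243 = 575.4 kg/h and vapour = 93.605 kg/h.
The evaporator receives (1−α)·669 of feed at 0.791 water and removes 0.712 of that water:
0.712×0.791×(1−α)×669 = 93.605
(1−α) = 93.605/376.78 = 0.2484;  α = 0.7516.

0.752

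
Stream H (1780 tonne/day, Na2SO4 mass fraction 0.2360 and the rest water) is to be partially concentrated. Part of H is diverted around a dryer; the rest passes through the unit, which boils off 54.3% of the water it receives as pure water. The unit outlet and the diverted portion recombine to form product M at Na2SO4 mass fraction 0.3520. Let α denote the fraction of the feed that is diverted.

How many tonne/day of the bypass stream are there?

All 1780×0.236 = 420.08 tonne/day of Na2SO4 reaches M, so M = 420.08/0.352 = 1193.4 tonne/day and vapour = 586.59 tonne/day.
The evaporator receives (1−α)·1780 of feed at 0.764 water and removes 0.543 of that water:
0.543×0.764×(1−α)×1780 = 586.59
(1−α) = 586.59/738.44 = 0.7944;  α = 0.2056.
Bypass flow = 0.2056×1780 = 366.02 tonne/day.

366 tonne/day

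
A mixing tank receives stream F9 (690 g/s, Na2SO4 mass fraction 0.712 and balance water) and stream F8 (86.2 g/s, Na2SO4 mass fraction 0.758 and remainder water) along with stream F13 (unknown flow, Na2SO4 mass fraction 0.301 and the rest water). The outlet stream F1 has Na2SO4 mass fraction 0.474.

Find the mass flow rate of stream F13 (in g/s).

Let F13 be the unknown flow. Total out = 776.2 + F13.
Na2SO4 balance: 556.62 + 0.301·F13 = 0.474·(776.2 + F13)
(0.301 − 0.474)·F13 = 0.474×776.2 − 556.62 = -188.7
F13 = -188.7 / -0.173 = 1090.8 g/s

1091 g/s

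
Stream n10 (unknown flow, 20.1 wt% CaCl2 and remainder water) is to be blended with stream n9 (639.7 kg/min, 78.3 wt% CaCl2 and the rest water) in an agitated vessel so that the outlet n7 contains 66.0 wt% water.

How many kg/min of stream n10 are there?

2039 kg/min

Let n10 be the unknown flow. Total out = 639.7 + n10.
water balance: 138.81 + 0.799·n10 = 0.660·(639.7 + n10)
(0.799 − 0.660)·n10 = 0.660×639.7 − 138.81 = 283.39
n10 = 283.39 / 0.139 = 2038.8 kg/min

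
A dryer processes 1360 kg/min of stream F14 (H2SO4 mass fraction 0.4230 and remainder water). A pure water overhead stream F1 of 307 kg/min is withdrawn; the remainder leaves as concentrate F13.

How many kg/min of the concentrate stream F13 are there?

Concentrate = 1360 − 307 = 1053 kg/min.

1053 kg/min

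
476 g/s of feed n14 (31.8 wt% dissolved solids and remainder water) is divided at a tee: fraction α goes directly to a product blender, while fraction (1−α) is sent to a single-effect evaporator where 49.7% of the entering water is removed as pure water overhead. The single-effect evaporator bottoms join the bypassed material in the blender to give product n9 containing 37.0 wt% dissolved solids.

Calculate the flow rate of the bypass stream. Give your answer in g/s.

All 476×0.318 = 151.37 g/s of dissolved solids reaches n9, so n9 = 151.37/0.370 = 409.1 g/s and vapour = 66.897 g/s.
The evaporator receives (1−α)·476 of feed at 0.682 water and removes 0.497 of that water:
0.497×0.682×(1−α)×476 = 66.897
(1−α) = 66.897/161.34 = 0.4146;  α = 0.5854.
Bypass flow = 0.5854×476 = 278.64 g/s.

278.6 g/s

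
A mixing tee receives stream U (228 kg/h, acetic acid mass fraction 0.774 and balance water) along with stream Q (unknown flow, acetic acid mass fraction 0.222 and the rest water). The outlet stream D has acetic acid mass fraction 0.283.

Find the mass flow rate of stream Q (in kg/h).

Let Q be the unknown flow. Total out = 228 + Q.
acetic acid balance: 176.47 + 0.222·Q = 0.283·(228 + Q)
(0.222 − 0.283)·Q = 0.283×228 − 176.47 = -111.95
Q = -111.95 / -0.061 = 1835.2 kg/h

1835 kg/h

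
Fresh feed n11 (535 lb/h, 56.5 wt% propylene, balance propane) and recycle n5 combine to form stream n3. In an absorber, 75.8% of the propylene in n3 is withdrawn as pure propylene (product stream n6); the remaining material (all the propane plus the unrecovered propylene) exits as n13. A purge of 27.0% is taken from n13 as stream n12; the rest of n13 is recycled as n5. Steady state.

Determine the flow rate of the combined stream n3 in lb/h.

1229 lb/h

propane enters only via n11 and leaves only via the purge: 535×0.435 = 0.270×(propane in n13), and the absorber passes all propane, so propane in n3 = propane in n13 = 861.94 lb/h.
propylene in n3: m_A = 535×0.565 + (1−0.270)·(1−0.758)·m_A, so m_A = 302.27/0.8233 = 367.13 lb/h.
n3 = 367.13 + 861.94 = 1229.1 lb/h.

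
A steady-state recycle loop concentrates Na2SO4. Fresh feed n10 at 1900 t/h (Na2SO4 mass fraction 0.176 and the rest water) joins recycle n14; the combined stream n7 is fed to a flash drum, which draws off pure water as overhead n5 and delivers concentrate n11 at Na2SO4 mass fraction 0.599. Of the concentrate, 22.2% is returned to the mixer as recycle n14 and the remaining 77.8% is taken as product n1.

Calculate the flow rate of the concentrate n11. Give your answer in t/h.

Overall Na2SO4 balance (none leaves overhead): Na2SO4 in fresh feed = Na2SO4 in product, i.e. 1900×0.176 = (1−0.222)·n11·0.599.
n11 = 334.4/(0.599×0.778) = 717.56 t/h.

717.6 t/h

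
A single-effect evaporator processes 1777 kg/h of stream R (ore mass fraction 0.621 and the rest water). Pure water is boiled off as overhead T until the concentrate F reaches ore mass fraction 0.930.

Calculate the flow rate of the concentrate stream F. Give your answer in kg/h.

1187 kg/h

ore is conserved: 1777×0.621 = 1103.5 kg/h all reports to the concentrate.
Concentrate = 1103.5/(target fraction) = 1186.6 kg/h.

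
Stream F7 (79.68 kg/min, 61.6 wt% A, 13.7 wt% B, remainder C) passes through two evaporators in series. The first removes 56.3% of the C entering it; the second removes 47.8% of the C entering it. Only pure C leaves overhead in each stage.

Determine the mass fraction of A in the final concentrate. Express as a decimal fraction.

0.7611

C in feed = 79.68×0.247 = 19.681 kg/min.
After stage 1: C left = (1−0.563)×19.681 = 8.6006; stream total = 68.6 kg/min.
After stage 2: C left = (1−0.478)×8.6006 = 4.4895; final concentrate = 64.489 kg/min.
A fraction = 49.083/64.489 = 0.7611.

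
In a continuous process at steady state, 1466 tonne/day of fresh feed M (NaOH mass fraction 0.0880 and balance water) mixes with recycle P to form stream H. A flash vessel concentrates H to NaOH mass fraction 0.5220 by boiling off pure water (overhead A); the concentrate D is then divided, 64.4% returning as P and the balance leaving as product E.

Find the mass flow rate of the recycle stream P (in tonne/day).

447.1 tonne/day

Overall NaOH balance (none leaves overhead): NaOH in fresh feed = NaOH in product, i.e. 1466×0.088 = (1−0.644)·D·0.522.
D = 129.01/(0.522×0.356) = 694.22 tonne/day.
Recycle P = 0.644×694.22 = 447.08 tonne/day.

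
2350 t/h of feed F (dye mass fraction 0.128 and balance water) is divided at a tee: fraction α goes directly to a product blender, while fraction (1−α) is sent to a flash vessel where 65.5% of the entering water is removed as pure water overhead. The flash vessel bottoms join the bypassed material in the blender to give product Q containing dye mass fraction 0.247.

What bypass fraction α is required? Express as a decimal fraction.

0.156

All 2350×0.128 = 300.8 t/h of dye reaches Q, so Q = 300.8/0.247 = 1217.8 t/h and vapour = 1132.2 t/h.
The evaporator receives (1−α)·2350 of feed at 0.872 water and removes 0.655 of that water:
0.655×0.872×(1−α)×2350 = 1132.2
(1−α) = 1132.2/1342.2 = 0.8435;  α = 0.1565.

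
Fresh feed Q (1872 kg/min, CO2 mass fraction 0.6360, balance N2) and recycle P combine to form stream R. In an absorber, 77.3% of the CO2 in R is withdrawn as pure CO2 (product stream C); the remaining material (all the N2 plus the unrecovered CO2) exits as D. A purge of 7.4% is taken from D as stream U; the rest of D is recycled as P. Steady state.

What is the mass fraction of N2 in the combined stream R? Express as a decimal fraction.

N2 enters only via Q and leaves only via the purge: 1872×0.364 = 0.074×(N2 in D), and the absorber passes all N2, so N2 in R = N2 in D = 9208.2 kg/min.
CO2 in R: m_A = 1872×0.636 + (1−0.074)·(1−0.773)·m_A, so m_A = 1190.6/0.7898 = 1507.5 kg/min.
R = 1507.5 + 9208.2 = 10716 kg/min.
N2 fraction in R = 9208.2/10716 = 0.8593.

0.8593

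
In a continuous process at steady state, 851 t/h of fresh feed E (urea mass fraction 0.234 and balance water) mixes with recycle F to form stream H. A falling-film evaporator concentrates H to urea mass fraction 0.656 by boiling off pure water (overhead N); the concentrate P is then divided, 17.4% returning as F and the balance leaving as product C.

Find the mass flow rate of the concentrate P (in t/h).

Overall urea balance (none leaves overhead): urea in fresh feed = urea in product, i.e. 851×0.234 = (1−0.174)·P·0.656.
P = 199.13/(0.656×0.826) = 367.5 t/h.

367.5 t/h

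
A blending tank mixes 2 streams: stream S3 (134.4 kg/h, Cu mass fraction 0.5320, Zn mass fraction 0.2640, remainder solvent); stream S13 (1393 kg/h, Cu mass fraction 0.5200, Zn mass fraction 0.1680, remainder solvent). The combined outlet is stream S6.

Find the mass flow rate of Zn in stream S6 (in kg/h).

Zn out = Zn in = 134.4×0.264 + 1393×0.168 = 269.51 kg/h.

269.5 kg/h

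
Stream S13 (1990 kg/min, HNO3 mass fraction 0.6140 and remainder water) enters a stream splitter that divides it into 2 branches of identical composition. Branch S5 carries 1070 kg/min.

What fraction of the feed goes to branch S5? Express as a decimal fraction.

0.538

Fraction to S5 = 1070/1990 = 0.5377.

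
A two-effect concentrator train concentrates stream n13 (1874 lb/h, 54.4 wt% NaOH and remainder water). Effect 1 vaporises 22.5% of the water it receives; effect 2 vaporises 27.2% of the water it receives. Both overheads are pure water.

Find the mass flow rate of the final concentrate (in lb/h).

water in feed = 1874×0.456 = 854.54 lb/h.
After stage 1: water left = (1−0.225)×854.54 = 662.27; stream total = 1681.7 lb/h.
After stage 2: water left = (1−0.272)×662.27 = 482.13; final concentrate = 1501.6 lb/h.

1502 lb/h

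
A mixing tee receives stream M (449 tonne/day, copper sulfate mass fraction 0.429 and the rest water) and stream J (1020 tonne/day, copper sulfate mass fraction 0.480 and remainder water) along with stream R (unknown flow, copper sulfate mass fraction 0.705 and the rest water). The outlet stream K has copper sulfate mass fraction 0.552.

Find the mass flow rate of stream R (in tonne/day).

841 tonne/day

Let R be the unknown flow. Total out = 1469 + R.
copper sulfate balance: 682.22 + 0.705·R = 0.552·(1469 + R)
(0.705 − 0.552)·R = 0.552×1469 − 682.22 = 128.67
R = 128.67 / 0.153 = 840.96 tonne/day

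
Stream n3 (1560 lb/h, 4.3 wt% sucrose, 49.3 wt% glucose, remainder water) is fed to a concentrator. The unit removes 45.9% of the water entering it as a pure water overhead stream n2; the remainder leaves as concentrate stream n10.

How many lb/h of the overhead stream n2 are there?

water entering = 1560×0.464 = 723.84 lb/h; overhead removed = 0.459×723.84 = 332.24 lb/h.

332.2 lb/h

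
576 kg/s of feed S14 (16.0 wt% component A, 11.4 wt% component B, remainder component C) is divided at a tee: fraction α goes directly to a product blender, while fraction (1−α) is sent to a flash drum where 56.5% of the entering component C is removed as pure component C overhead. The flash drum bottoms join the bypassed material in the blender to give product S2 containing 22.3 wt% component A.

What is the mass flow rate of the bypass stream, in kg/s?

179.3 kg/s

All 576×0.160 = 92.16 kg/s of component A reaches S2, so S2 = 92.16/0.223 = 413.27 kg/s and vapour = 162.73 kg/s.
The evaporator receives (1−α)·576 of feed at 0.726 component C and removes 0.565 of that component C:
0.565×0.726×(1−α)×576 = 162.73
(1−α) = 162.73/236.27 = 0.6887;  α = 0.3113.
Bypass flow = 0.3113×576 = 179.29 kg/s.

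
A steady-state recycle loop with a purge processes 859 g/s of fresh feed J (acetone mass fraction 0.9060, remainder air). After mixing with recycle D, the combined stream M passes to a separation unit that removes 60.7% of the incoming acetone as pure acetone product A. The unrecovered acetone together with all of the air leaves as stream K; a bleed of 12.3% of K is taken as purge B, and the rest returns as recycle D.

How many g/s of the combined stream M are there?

air enters only via J and leaves only via the purge: 859×0.094 = 0.123×(air in K), and the separation unit passes all air, so air in M = air in K = 656.47 g/s.
acetone in M: m_A = 859×0.906 + (1−0.123)·(1−0.607)·m_A, so m_A = 778.25/0.6553 = 1187.6 g/s.
M = 1187.6 + 656.47 = 1844 g/s.

1844 g/s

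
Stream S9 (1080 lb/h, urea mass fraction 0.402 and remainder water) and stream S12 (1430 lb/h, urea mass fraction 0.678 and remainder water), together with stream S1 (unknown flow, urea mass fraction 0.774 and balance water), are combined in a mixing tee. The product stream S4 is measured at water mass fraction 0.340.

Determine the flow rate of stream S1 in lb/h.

Let S1 be the unknown flow. Total out = 2510 + S1.
water balance: 1106.3 + 0.226·S1 = 0.340·(2510 + S1)
(0.226 − 0.340)·S1 = 0.340×2510 − 1106.3 = -252.9
S1 = -252.9 / -0.114 = 2218.4 lb/h

2218 lb/h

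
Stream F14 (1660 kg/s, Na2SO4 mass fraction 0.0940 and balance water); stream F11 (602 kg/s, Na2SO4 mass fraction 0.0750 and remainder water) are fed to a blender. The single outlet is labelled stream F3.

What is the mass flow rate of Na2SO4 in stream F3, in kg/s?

Na2SO4 out = Na2SO4 in = 1660×0.094 + 602×0.075 = 201.19 kg/s.

201.2 kg/s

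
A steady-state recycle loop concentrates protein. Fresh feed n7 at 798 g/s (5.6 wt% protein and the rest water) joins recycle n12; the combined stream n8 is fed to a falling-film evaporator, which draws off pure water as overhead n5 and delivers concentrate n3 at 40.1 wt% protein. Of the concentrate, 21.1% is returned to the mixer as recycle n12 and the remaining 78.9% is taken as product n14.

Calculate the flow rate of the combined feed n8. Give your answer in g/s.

Overall protein balance (none leaves overhead): protein in fresh feed = protein in product, i.e. 798×0.056 = (1−0.211)·n3·0.401.
n3 = 44.688/(0.401×0.789) = 141.24 g/s.
Recycle n12 = 0.211×141.24 = 29.802 g/s.
Combined feed n8 = 798 + 29.802 = 827.8 g/s.

827.8 g/s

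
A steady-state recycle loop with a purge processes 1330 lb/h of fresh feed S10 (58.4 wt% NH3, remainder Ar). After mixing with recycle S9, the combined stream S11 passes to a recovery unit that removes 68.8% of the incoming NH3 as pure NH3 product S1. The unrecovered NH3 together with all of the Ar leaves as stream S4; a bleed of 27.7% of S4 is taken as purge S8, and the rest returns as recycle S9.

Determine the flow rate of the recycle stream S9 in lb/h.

1670 lb/h

Ar enters only via S10 and leaves only via the purge: 1330×0.416 = 0.277×(Ar in S4), and the recovery unit passes all Ar, so Ar in S11 = Ar in S4 = 1997.4 lb/h.
NH3 in S11: m_A = 1330×0.584 + (1−0.277)·(1−0.688)·m_A, so m_A = 776.72/0.7744 = 1003 lb/h.
S4 = (1−0.688)×1003 + 1997.4 = 2310.3 lb/h.
Recycle S9 = (1−0.277)×2310.3 = 1670.4 lb/h.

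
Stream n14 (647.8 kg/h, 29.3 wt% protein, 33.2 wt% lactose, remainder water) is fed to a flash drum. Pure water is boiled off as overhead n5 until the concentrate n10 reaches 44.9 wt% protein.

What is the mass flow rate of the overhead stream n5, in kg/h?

225.1 kg/h

protein is conserved: 647.8×0.293 = 189.81 kg/h all reports to the concentrate.
Concentrate = 189.81/(target fraction) = 422.73 kg/h.
Overhead = 647.8 − 422.73 = 225.07 kg/h.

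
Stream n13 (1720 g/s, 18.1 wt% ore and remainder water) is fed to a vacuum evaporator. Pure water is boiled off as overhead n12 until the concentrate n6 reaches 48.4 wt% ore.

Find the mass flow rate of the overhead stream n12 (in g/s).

1077 g/s

ore is conserved: 1720×0.181 = 311.32 g/s all reports to the concentrate.
Concentrate = 311.32/(target fraction) = 643.22 g/s.
Overhead = 1720 − 643.22 = 1076.8 g/s.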